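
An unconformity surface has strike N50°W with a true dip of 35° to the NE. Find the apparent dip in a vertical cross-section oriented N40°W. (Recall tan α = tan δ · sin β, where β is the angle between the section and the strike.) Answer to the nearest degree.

7°

The strike is N50°W and the section trends N40°W; the acute angle between them is β = 10°.
tan α = tan 35° × sin 10° = 0.7002 × 0.1736 = 0.1216
α = arctan(0.1216) = 6.93°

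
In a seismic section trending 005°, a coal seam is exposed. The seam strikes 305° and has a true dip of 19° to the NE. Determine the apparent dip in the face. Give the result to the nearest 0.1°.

Angle between strike (305°) and section (005°): β = 60°.
tan(apparent dip) = tan 19° · sin 60° = 0.2982
apparent dip = arctan 0.2982 = 16.60°

16.6°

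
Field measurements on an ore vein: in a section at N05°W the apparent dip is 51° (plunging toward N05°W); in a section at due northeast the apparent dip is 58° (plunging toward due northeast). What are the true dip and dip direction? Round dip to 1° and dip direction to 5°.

Each apparent-dip line lies in the plane. As unit vectors (x east, y north, z up), v₁ plunges 51°→N05°W and v₂ plunges 58°→due northeast.
The plane normal is n = v₁ × v₂ ∝ (0.240, 0.338, 0.255).
True dip = arccos(n_z / |n|) = arccos(0.5246) = 58.4°.
Dip direction = atan2(0.240, 0.338) = 35° (azimuth of n's horizontal projection).

true dip 58°, dip direction 035°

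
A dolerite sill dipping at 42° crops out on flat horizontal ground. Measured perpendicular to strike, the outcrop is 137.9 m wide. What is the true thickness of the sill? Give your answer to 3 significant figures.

True thickness t = w · sin(dip) = 137.9 × sin 42°
t = 137.9 × 0.6691 = 92.273 m

92.3 m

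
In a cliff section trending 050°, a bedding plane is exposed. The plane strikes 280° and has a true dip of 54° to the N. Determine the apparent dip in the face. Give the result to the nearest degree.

Angle between strike (280°) and section (050°): β = 50°.
tan(apparent dip) = tan 54° · sin 50° = 1.0544
apparent dip = arctan 1.0544 = 46.52°

47°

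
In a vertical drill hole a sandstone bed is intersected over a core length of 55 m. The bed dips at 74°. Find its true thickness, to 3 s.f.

15.2 m

True thickness t = h · cos(dip) = 55 × cos 74°
t = 55 × 0.2756 = 15.160 m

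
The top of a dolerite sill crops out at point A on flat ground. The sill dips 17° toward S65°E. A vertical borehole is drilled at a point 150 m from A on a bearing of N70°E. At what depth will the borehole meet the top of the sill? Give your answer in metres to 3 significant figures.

The hole lies 45° from the dip direction, so the down-dip offset is 150 × cos 45° = 106.07 m.
Depth = down-dip offset × tan(dip) = 106.07 × tan 17° = 106.07 × 0.3057
Depth = 32.43 m

32.4 m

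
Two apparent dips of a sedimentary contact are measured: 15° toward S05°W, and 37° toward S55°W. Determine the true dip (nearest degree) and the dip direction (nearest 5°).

Represent each trace as a vector plunging at its apparent dip toward its trend (east-north-up frame): v₁ = (-0.084, -0.962, -0.259), v₂ = (-0.654, -0.458, -0.602).
Cross product v₁ × v₂ gives the pole to the plane: n ∝ (-0.461, -0.119, 0.591).
True dip = arccos(n_z / |n|) = arccos(0.7791) = 38.8°.
Dip direction = atan2(-0.461, -0.119) = 256° (azimuth of n's horizontal projection).

true dip 39°, dip direction 255°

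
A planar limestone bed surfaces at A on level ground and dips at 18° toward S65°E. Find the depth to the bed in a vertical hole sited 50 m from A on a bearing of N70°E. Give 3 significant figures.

11.5 m

The hole lies 45° from the dip direction, so the down-dip offset is 50 × cos 45° = 35.36 m.
Depth = down-dip offset × tan(dip) = 35.36 × tan 18° = 35.36 × 0.3249
Depth = 11.49 m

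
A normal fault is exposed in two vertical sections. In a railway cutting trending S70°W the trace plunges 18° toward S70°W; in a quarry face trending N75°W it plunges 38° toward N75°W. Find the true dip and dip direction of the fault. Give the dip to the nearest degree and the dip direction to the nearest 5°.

true dip 44°, dip direction 320°

Each apparent-dip line lies in the plane. As unit vectors (x east, y north, z up), v₁ plunges 18°→S70°W and v₂ plunges 38°→N75°W.
The plane normal is n = v₁ × v₂ ∝ (-0.263, 0.315, 0.430).
True dip = arccos(n_z / |n|) = arccos(0.7232) = 43.7°.
The horizontal component of n points toward azimuth atan2(n_x, n_y) = 320°, the dip direction.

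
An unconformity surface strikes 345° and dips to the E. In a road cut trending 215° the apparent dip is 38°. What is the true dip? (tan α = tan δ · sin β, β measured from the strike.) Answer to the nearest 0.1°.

The section is 50° from the strike.
tan(true dip) = tan 38° / sin 50° = 1.0199
true dip = arctan 1.0199 = 45.56°

45.6°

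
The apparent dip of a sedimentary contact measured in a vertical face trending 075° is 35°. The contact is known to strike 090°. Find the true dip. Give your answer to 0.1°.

The section is 15° from the strike.
tan δ = tan α / sin β = tan 35° / sin 15° = 0.7002 / 0.2588 = 2.7054
δ = arctan(2.7054) = 69.71°

69.7°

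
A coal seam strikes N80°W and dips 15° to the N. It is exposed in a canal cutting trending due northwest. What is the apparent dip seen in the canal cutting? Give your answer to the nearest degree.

9°

Angle between strike (N80°W) and section (due northwest): β = 35°.
tan α = tan 15° × sin 35° = 0.2679 × 0.5736 = 0.1537
apparent dip = arctan 0.1537 = 8.74°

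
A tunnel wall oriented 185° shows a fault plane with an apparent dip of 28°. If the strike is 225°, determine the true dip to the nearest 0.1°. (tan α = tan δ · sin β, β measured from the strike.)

39.6°

β = acute angle between strike 225° and section 185° = 40°.
tan(true dip) = tan 28° / sin 40° = 0.8272
true dip = arctan 0.8272 = 39.60°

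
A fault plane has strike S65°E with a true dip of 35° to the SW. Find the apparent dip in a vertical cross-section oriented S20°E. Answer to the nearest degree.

The section lies 45° from the strike.
tan α = tan 35° × sin 45° = 0.7002 × 0.7071 = 0.4951
α = arctan(0.4951) = 26.34°

26°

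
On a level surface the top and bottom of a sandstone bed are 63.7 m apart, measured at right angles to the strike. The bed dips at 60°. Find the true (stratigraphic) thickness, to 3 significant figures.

True thickness t = w · sin(dip) = 63.7 × sin 60°
t = 63.7 × 0.8660 = 55.166 m

55.2 m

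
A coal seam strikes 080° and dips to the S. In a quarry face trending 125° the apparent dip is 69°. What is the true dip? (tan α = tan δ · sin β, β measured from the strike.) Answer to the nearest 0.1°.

β = acute angle between strike 080° and section 125° = 45°.
tan(true dip) = tan 69° / sin 45° = 3.6842
δ = arctan(3.6842) = 74.81°

74.8°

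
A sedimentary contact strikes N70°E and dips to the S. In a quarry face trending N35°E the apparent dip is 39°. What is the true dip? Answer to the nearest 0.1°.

54.7°

The section is 35° from the strike.
tan(true dip) = tan 39° / sin 35° = 1.4118
δ = arctan(1.4118) = 54.69°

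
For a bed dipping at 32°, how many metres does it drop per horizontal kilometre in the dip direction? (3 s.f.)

drop per km = 1000 × tan 32° = 1000 × 0.6249

625 m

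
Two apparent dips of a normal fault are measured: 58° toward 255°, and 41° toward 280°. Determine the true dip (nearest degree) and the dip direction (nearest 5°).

true dip 65°, dip direction 215°

Represent each trace as a vector plunging at its apparent dip toward its trend (east-north-up frame): v₁ = (-0.512, -0.137, -0.848), v₂ = (-0.743, 0.131, -0.656).
The plane normal is n = v₁ × v₂ ∝ (-0.201, -0.294, 0.169).
tan δ = √(n_x²+n_y²)/n_z = 0.357/0.169, so δ = 64.6°.
Dip direction = atan2(-0.201, -0.294) = 214° (azimuth of n's horizontal projection).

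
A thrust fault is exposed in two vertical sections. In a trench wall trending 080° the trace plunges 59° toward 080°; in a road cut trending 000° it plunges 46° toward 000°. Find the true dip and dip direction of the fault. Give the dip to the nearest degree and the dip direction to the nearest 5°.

true dip 61°, dip direction 055°

Represent each trace as a vector plunging at its apparent dip toward its trend (east-north-up frame): v₁ = (0.507, 0.089, -0.857), v₂ = (0.000, 0.695, -0.719).
n = v₁ × v₂ = (0.531, 0.365, 0.352) (taken with n_z > 0).
tan δ = √(n_x²+n_y²)/n_z = 0.644/0.352, so δ = 61.3°.
Dip direction = atan2(0.531, 0.365) = 56° (azimuth of n's horizontal projection).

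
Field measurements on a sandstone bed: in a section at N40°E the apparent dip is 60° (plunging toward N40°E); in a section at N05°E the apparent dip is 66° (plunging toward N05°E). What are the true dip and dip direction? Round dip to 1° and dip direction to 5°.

The two traces are lines in the plane: v₁ = (sin 40°·cos 60°, cos 40°·cos 60°, −sin 60°), v₂ = (sin 5°·cos 66°, cos 5°·cos 66°, −sin 66°).
n = v₁ × v₂ = (0.001, 0.263, 0.117) (taken with n_z > 0).
True dip = arccos(n_z / |n|) = arccos(0.4056) = 66.1°.
Dip direction = atan2(0.001, 0.263) = 0° (azimuth of n's horizontal projection).

true dip 66°, dip direction 000°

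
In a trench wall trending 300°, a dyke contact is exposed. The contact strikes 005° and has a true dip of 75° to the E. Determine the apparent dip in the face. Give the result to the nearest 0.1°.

73.5°

The section lies 65° from the strike.
tan(apparent dip) = tan 75° · sin 65° = 3.3824
α = arctan(3.3824) = 73.53°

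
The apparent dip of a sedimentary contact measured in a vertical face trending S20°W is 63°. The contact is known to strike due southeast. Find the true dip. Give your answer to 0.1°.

β = acute angle between strike due southeast and section S20°W = 65°.
tan(true dip) = tan 63° / sin 65° = 2.1655
δ = arctan(2.1655) = 65.21°

65.2°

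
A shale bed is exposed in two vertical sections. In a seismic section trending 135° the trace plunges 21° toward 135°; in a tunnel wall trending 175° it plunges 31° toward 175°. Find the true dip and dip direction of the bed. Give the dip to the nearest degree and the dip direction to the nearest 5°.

Represent each trace as a vector plunging at its apparent dip toward its trend (east-north-up frame): v₁ = (0.660, -0.660, -0.358), v₂ = (0.075, -0.854, -0.515).
The plane normal is n = v₁ × v₂ ∝ (-0.034, -0.313, 0.514).
Dip δ = arctan(|n_h|/n_z) = arctan(0.315/0.514) = 31.5°.
Dip direction = atan2(-0.034, -0.313) = 186° (azimuth of n's horizontal projection).

true dip 31°, dip direction 185°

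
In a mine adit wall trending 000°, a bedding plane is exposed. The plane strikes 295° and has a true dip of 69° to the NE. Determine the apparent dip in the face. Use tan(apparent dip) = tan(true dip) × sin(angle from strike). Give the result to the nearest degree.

The strike is 295° and the section trends 000°; the acute angle between them is β = 65°.
tan(apparent dip) = tan 69° · sin 65° = 2.3610
α = arctan(2.3610) = 67.05°

67°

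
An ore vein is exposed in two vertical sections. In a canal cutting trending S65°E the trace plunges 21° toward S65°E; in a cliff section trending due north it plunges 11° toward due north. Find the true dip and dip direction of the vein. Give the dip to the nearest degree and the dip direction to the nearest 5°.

true dip 29°, dip direction 070°

Represent each trace as a vector plunging at its apparent dip toward its trend (east-north-up frame): v₁ = (0.846, -0.395, -0.358), v₂ = (0.000, 0.982, -0.191).
n = v₁ × v₂ = (0.427, 0.161, 0.831) (taken with n_z > 0).
tan δ = √(n_x²+n_y²)/n_z = 0.457/0.831, so δ = 28.8°.
The horizontal component of n points toward azimuth atan2(n_x, n_y) = 69°, the dip direction.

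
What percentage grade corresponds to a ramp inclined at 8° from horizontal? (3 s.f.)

14.1%

grade % = 100 × tan 8° = 100 × 0.1405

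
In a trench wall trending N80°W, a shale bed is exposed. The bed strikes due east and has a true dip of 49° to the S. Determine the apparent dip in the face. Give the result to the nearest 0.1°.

11.3°

Angle between strike (due east) and section (N80°W): β = 10°.
tan α = tan 49° × sin 10° = 1.1504 × 0.1736 = 0.1998
apparent dip = arctan 0.1998 = 11.30°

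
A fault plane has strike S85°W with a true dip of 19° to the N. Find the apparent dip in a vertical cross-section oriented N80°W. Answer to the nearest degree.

5°

The section lies 15° from the strike.
tan(apparent dip) = tan 19° · sin 15° = 0.0891
α = arctan(0.0891) = 5.09°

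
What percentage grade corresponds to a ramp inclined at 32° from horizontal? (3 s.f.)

grade % = 100 × tan 32° = 100 × 0.6249

62.5%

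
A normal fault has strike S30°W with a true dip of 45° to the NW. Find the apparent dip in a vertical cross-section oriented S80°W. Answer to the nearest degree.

37°

Angle between strike (S30°W) and section (S80°W): β = 50°.
tan α = tan 45° × sin 50° = 1.0000 × 0.7660 = 0.7660
α = arctan(0.7660) = 37.45°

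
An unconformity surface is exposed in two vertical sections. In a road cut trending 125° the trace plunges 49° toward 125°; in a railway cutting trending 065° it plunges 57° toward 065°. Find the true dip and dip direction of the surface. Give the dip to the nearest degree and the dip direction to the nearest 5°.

The two traces are lines in the plane: v₁ = (sin 125°·cos 49°, cos 125°·cos 49°, −sin 49°), v₂ = (sin 65°·cos 57°, cos 65°·cos 57°, −sin 57°).
n = v₁ × v₂ = (0.489, 0.078, 0.309) (taken with n_z > 0).
True dip = arccos(n_z / |n|) = arccos(0.5297) = 58.0°.
Dip direction = azimuth of (n_x, n_y) = atan2(0.489, 0.078) = 81°.

true dip 58°, dip direction 080°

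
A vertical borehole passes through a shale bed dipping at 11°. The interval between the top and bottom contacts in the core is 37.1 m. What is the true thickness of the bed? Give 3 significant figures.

True thickness t = h · cos(dip) = 37.1 × cos 11°
t = 37.1 × 0.9816 = 36.418 m

36.4 m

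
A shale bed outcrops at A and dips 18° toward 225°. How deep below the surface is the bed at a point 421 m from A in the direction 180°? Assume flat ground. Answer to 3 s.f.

96.7 m

The hole lies 45° from the dip direction, so the down-dip offset is 421 × cos 45° = 297.69 m.
Depth = down-dip offset × tan(dip) = 297.69 × tan 18° = 297.69 × 0.3249
Depth = 96.73 m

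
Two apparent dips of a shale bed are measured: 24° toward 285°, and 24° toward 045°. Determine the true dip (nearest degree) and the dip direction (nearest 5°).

true dip 42°, dip direction 345°

Each apparent-dip line lies in the plane. As unit vectors (x east, y north, z up), v₁ plunges 24°→285° and v₂ plunges 24°→045°.
Cross product v₁ × v₂ gives the pole to the plane: n ∝ (-0.167, 0.622, 0.723).
Dip δ = arctan(|n_h|/n_z) = arctan(0.644/0.723) = 41.7°.
The horizontal component of n points toward azimuth atan2(n_x, n_y) = 345°, the dip direction.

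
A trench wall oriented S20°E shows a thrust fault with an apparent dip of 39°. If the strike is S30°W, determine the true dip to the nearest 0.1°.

46.6°

The section is 50° from the strike.
tan(true dip) = tan 39° / sin 50° = 1.0571
true dip = arctan 1.0571 = 46.59°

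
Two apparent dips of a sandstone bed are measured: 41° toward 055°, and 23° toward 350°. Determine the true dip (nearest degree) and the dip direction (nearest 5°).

Represent each trace as a vector plunging at its apparent dip toward its trend (east-north-up frame): v₁ = (0.618, 0.433, -0.656), v₂ = (-0.160, 0.907, -0.391).
n = v₁ × v₂ = (0.426, 0.346, 0.630) (taken with n_z > 0).
True dip = arccos(n_z / |n|) = arccos(0.7539) = 41.1°.
The horizontal component of n points toward azimuth atan2(n_x, n_y) = 51°, the dip direction.

true dip 41°, dip direction 050°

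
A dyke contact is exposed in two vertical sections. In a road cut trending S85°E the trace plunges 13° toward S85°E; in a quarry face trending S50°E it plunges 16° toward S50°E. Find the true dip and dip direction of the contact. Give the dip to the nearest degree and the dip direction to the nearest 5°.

true dip 16°, dip direction 130°

Each apparent-dip line lies in the plane. As unit vectors (x east, y north, z up), v₁ plunges 13°→S85°E and v₂ plunges 16°→S50°E.
The plane normal is n = v₁ × v₂ ∝ (0.116, -0.102, 0.537).
True dip = arccos(n_z / |n|) = arccos(0.9612) = 16.0°.
Dip direction = atan2(0.116, -0.102) = 131° (azimuth of n's horizontal projection).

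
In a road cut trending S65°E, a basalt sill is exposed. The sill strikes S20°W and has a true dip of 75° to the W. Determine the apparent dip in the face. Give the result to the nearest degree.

The section lies 85° from the strike.
tan α = tan 75° × sin 85° = 3.7321 × 0.9962 = 3.7178
α = arctan(3.7178) = 74.95°

75°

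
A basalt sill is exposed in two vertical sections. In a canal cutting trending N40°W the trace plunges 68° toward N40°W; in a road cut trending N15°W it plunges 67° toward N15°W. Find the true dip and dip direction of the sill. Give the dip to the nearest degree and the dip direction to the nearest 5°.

true dip 68°, dip direction 325°

The two traces are lines in the plane: v₁ = (sin 320°·cos 68°, cos 320°·cos 68°, −sin 68°), v₂ = (sin 345°·cos 67°, cos 345°·cos 67°, −sin 67°).
The plane normal is n = v₁ × v₂ ∝ (-0.086, 0.128, 0.062).
Dip δ = arctan(|n_h|/n_z) = arctan(0.154/0.062) = 68.1°.
The horizontal component of n points toward azimuth atan2(n_x, n_y) = 326°, the dip direction.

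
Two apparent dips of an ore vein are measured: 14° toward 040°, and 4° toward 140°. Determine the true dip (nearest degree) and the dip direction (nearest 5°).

true dip 15°, dip direction 065°

Each apparent-dip line lies in the plane. As unit vectors (x east, y north, z up), v₁ plunges 14°→040° and v₂ plunges 4°→140°.
The plane normal is n = v₁ × v₂ ∝ (0.237, 0.112, 0.953).
True dip = arccos(n_z / |n|) = arccos(0.9643) = 15.4°.
Dip direction = azimuth of (n_x, n_y) = atan2(0.237, 0.112) = 65°.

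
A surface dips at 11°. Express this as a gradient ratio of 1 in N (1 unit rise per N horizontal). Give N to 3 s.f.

1 : N means tan θ = 1/N, so N = 1/tan 11° = 1/0.1944

1 in 5.14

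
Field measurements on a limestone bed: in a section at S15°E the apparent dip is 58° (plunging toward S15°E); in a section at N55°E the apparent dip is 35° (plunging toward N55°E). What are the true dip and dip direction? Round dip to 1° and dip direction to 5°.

The two traces are lines in the plane: v₁ = (sin 165°·cos 58°, cos 165°·cos 58°, −sin 58°), v₂ = (sin 55°·cos 35°, cos 55°·cos 35°, −sin 35°).
Cross product v₁ × v₂ gives the pole to the plane: n ∝ (0.692, -0.490, 0.408).
True dip = arccos(n_z / |n|) = arccos(0.4334) = 64.3°.
Dip direction = atan2(0.692, -0.490) = 125° (azimuth of n's horizontal projection).

true dip 64°, dip direction 125°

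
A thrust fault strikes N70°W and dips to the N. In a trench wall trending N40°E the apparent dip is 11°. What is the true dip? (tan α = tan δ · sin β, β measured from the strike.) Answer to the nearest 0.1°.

11.7°

The section is 70° from the strike.
tan δ = tan α / sin β = tan 11° / sin 70° = 0.1944 / 0.9397 = 0.2069
δ = arctan(0.2069) = 11.69°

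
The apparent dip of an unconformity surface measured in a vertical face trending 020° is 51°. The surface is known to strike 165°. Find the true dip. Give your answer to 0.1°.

65.1°

The section is 35° from the strike.
tan(true dip) = tan 51° / sin 35° = 2.1530
δ = arctan(2.1530) = 65.09°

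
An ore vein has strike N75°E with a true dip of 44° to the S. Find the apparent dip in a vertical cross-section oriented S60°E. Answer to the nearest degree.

Angle between strike (N75°E) and section (S60°E): β = 45°.
tan(apparent dip) = tan 44° · sin 45° = 0.6828
apparent dip = arctan 0.6828 = 34.33°

34°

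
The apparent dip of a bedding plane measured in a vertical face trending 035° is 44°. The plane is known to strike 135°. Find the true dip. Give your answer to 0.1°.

44.4°

The section is 80° from the strike.
tan(true dip) = tan 44° / sin 80° = 0.9806
δ = arctan(0.9806) = 44.44°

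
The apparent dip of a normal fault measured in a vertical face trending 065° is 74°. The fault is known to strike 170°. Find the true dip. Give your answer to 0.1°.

74.5°

β = acute angle between strike 170° and section 065° = 75°.
tan(true dip) = tan 74° / sin 75° = 3.6104
true dip = arctan 3.6104 = 74.52°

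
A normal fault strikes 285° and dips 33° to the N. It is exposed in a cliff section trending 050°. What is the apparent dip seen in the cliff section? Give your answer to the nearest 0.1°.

Angle between strike (285°) and section (050°): β = 55°.
tan α = tan 33° × sin 55° = 0.6494 × 0.8192 = 0.5320
apparent dip = arctan 0.5320 = 28.01°

28.0°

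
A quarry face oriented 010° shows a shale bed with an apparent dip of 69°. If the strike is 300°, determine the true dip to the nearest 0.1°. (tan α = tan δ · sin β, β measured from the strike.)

70.2°

The section is 70° from the strike.
tan(true dip) = tan 69° / sin 70° = 2.7723
true dip = arctan 2.7723 = 70.16°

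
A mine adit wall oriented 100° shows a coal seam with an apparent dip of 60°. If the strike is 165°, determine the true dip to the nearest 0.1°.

β = acute angle between strike 165° and section 100° = 65°.
tan δ = tan α / sin β = tan 60° / sin 65° = 1.7321 / 0.9063 = 1.9111
δ = arctan(1.9111) = 62.38°

62.4°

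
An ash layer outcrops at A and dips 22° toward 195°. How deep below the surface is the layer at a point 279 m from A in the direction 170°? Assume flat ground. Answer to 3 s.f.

The hole lies 25° from the dip direction, so the down-dip offset is 279 × cos 25° = 252.86 m.
Depth = down-dip offset × tan(dip) = 252.86 × tan 22° = 252.86 × 0.4040
Depth = 102.16 m

102 m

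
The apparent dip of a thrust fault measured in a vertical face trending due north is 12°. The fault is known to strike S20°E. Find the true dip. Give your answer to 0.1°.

β = acute angle between strike S20°E and section due north = 20°.
tan δ = tan α / sin β = tan 12° / sin 20° = 0.2126 / 0.3420 = 0.6215
true dip = arctan 0.6215 = 31.86°

31.9°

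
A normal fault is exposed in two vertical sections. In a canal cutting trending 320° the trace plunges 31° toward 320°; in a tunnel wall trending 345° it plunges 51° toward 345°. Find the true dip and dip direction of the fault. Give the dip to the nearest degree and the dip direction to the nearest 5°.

Represent each trace as a vector plunging at its apparent dip toward its trend (east-north-up frame): v₁ = (-0.551, 0.657, -0.515), v₂ = (-0.163, 0.608, -0.777).
n = v₁ × v₂ = (0.197, 0.344, 0.228) (taken with n_z > 0).
Dip δ = arctan(|n_h|/n_z) = arctan(0.397/0.228) = 60.1°.
Dip direction = atan2(0.197, 0.344) = 30° (azimuth of n's horizontal projection).

true dip 60°, dip direction 030°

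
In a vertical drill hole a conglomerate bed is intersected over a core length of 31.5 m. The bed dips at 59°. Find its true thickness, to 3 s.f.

True thickness t = h · cos(dip) = 31.5 × cos 59°
t = 31.5 × 0.5150 = 16.224 m

16.2 m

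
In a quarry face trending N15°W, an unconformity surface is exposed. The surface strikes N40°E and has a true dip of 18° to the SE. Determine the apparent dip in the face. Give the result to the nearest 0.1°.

14.9°

Angle between strike (N40°E) and section (N15°W): β = 55°.
tan(apparent dip) = tan 18° · sin 55° = 0.2662
apparent dip = arctan 0.2662 = 14.90°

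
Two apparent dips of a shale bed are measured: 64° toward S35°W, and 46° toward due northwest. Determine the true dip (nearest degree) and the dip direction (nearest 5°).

The two traces are lines in the plane: v₁ = (sin 215°·cos 64°, cos 215°·cos 64°, −sin 64°), v₂ = (sin 315°·cos 46°, cos 315°·cos 46°, −sin 46°).
The plane normal is n = v₁ × v₂ ∝ (-0.700, -0.261, 0.300).
Dip δ = arctan(|n_h|/n_z) = arctan(0.747/0.300) = 68.1°.
Dip direction = azimuth of (n_x, n_y) = atan2(-0.700, -0.261) = 250°.

true dip 68°, dip direction 250°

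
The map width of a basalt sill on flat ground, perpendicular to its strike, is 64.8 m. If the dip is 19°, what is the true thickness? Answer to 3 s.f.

21.1 m

True thickness t = w · sin(dip) = 64.8 × sin 19°
t = 64.8 × 0.3256 = 21.097 m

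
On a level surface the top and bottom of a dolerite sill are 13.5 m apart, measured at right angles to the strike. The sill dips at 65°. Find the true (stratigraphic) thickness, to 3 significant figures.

12.2 m

True thickness t = w · sin(dip) = 13.5 × sin 65°
t = 13.5 × 0.9063 = 12.235 m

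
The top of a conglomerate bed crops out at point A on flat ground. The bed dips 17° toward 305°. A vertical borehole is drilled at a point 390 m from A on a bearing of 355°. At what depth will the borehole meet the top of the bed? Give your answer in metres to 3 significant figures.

The hole lies 50° from the dip direction, so the down-dip offset is 390 × cos 50° = 250.69 m.
Depth = down-dip offset × tan(dip) = 250.69 × tan 17° = 250.69 × 0.3057
Depth = 76.64 m

76.6 m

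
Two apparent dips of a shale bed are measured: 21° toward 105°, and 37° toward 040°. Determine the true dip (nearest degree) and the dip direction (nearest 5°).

true dip 37°, dip direction 045°

The two traces are lines in the plane: v₁ = (sin 105°·cos 21°, cos 105°·cos 21°, −sin 21°), v₂ = (sin 40°·cos 37°, cos 40°·cos 37°, −sin 37°).
Cross product v₁ × v₂ gives the pole to the plane: n ∝ (0.365, 0.359, 0.676).
tan δ = √(n_x²+n_y²)/n_z = 0.512/0.676, so δ = 37.1°.
Dip direction = azimuth of (n_x, n_y) = atan2(0.365, 0.359) = 45°.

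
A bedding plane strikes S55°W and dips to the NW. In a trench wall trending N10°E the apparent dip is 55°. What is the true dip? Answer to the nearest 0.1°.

The section is 45° from the strike.
tan δ = tan α / sin β = tan 55° / sin 45° = 1.4281 / 0.7071 = 2.0197
true dip = arctan 2.0197 = 63.66°

63.7°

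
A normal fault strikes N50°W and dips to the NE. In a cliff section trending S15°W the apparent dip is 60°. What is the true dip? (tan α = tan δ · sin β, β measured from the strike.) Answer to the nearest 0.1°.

The section is 65° from the strike.
tan δ = tan α / sin β = tan 60° / sin 65° = 1.7321 / 0.9063 = 1.9111
δ = arctan(1.9111) = 62.38°

62.4°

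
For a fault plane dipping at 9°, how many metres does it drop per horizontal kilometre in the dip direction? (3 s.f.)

158 m

drop per km = 1000 × tan 9° = 1000 × 0.1584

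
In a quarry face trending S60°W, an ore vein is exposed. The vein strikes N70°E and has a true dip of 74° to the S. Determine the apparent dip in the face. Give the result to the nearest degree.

The section lies 10° from the strike.
tan α = tan 74° × sin 10° = 3.4874 × 0.1736 = 0.6056
α = arctan(0.6056) = 31.20°

31°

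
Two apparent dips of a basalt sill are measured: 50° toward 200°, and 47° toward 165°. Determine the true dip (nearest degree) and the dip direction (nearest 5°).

Represent each trace as a vector plunging at its apparent dip toward its trend (east-north-up frame): v₁ = (-0.220, -0.604, -0.766), v₂ = (0.177, -0.659, -0.731).
Cross product v₁ × v₂ gives the pole to the plane: n ∝ (-0.063, -0.296, 0.251).
True dip = arccos(n_z / |n|) = arccos(0.6391) = 50.3°.
The horizontal component of n points toward azimuth atan2(n_x, n_y) = 192°, the dip direction.

true dip 50°, dip direction 190°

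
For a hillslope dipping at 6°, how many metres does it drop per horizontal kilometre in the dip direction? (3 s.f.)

105 m

drop per km = 1000 × tan 6° = 1000 × 0.1051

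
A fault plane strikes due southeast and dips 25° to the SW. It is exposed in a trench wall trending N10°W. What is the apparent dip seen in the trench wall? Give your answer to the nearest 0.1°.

15.0°

The section lies 35° from the strike.
tan(apparent dip) = tan 25° · sin 35° = 0.2675
apparent dip = arctan 0.2675 = 14.97°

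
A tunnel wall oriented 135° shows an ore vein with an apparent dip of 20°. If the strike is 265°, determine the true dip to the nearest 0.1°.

25.4°

β = acute angle between strike 265° and section 135° = 50°.
tan(true dip) = tan 20° / sin 50° = 0.4751
δ = arctan(0.4751) = 25.41°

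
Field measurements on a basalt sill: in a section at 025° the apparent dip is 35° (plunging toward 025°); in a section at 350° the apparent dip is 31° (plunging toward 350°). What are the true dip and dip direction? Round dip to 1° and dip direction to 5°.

true dip 35°, dip direction 020°

Each apparent-dip line lies in the plane. As unit vectors (x east, y north, z up), v₁ plunges 35°→025° and v₂ plunges 31°→350°.
Cross product v₁ × v₂ gives the pole to the plane: n ∝ (0.102, 0.264, 0.403).
Dip δ = arctan(|n_h|/n_z) = arctan(0.283/0.403) = 35.1°.
The horizontal component of n points toward azimuth atan2(n_x, n_y) = 21°, the dip direction.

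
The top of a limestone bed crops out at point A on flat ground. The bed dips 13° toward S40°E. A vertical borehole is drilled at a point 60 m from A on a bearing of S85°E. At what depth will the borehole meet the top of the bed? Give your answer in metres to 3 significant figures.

9.79 m

The hole lies 45° from the dip direction, so the down-dip offset is 60 × cos 45° = 42.43 m.
Depth = down-dip offset × tan(dip) = 42.43 × tan 13° = 42.43 × 0.2309
Depth = 9.79 m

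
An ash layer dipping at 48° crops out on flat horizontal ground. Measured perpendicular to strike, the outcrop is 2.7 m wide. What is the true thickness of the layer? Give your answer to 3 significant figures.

True thickness t = w · sin(dip) = 2.7 × sin 48°
t = 2.7 × 0.7431 = 2.006 m

2.01 m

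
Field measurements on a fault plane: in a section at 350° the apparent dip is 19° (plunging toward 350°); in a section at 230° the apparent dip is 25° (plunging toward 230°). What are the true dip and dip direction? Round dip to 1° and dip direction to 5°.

Each apparent-dip line lies in the plane. As unit vectors (x east, y north, z up), v₁ plunges 19°→350° and v₂ plunges 25°→230°.
Cross product v₁ × v₂ gives the pole to the plane: n ∝ (-0.583, 0.157, 0.742).
True dip = arccos(n_z / |n|) = arccos(0.7757) = 39.1°.
Dip direction = atan2(-0.583, 0.157) = 285° (azimuth of n's horizontal projection).

true dip 39°, dip direction 285°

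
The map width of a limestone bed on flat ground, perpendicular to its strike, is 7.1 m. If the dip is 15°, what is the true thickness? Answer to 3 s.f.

True thickness t = w · sin(dip) = 7.1 × sin 15°
t = 7.1 × 0.2588 = 1.838 m

1.84 m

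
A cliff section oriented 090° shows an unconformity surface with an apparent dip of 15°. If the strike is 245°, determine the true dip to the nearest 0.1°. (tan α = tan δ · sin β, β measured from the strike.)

β = acute angle between strike 245° and section 090° = 25°.
tan(true dip) = tan 15° / sin 25° = 0.6340
δ = arctan(0.6340) = 32.38°

32.4°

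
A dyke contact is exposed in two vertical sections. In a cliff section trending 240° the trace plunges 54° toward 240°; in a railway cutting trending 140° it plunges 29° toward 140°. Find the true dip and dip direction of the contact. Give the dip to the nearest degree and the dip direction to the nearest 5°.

true dip 58°, dip direction 210°

Each apparent-dip line lies in the plane. As unit vectors (x east, y north, z up), v₁ plunges 54°→240° and v₂ plunges 29°→140°.
The plane normal is n = v₁ × v₂ ∝ (-0.400, -0.702, 0.506).
True dip = arccos(n_z / |n|) = arccos(0.5312) = 57.9°.
Dip direction = azimuth of (n_x, n_y) = atan2(-0.400, -0.702) = 210°.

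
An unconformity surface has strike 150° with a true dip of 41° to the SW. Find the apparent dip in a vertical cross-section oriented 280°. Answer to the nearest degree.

34°

The section lies 50° from the strike.
tan α = tan 41° × sin 50° = 0.8693 × 0.7660 = 0.6659
α = arctan(0.6659) = 33.66°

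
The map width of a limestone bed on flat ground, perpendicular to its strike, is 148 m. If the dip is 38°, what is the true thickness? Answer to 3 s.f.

True thickness t = w · sin(dip) = 148 × sin 38°
t = 148 × 0.6157 = 91.118 m

91.1 m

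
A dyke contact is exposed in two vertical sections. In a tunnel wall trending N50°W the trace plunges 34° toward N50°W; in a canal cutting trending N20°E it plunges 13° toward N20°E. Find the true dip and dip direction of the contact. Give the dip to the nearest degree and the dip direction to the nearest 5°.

Represent each trace as a vector plunging at its apparent dip toward its trend (east-north-up frame): v₁ = (-0.635, 0.533, -0.559), v₂ = (0.333, 0.916, -0.225).
The plane normal is n = v₁ × v₂ ∝ (-0.392, 0.329, 0.759).
tan δ = √(n_x²+n_y²)/n_z = 0.512/0.759, so δ = 34.0°.
Dip direction = atan2(-0.392, 0.329) = 310° (azimuth of n's horizontal projection).

true dip 34°, dip direction 310°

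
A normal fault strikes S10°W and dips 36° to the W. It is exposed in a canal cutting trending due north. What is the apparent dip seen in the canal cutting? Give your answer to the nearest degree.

7°

The strike is S10°W and the section trends due north; the acute angle between them is β = 10°.
tan α = tan 36° × sin 10° = 0.7265 × 0.1736 = 0.1262
apparent dip = arctan 0.1262 = 7.19°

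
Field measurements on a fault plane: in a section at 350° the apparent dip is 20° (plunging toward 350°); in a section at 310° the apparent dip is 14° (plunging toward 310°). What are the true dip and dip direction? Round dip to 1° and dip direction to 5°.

The two traces are lines in the plane: v₁ = (sin 350°·cos 20°, cos 350°·cos 20°, −sin 20°), v₂ = (sin 310°·cos 14°, cos 310°·cos 14°, −sin 14°).
n = v₁ × v₂ = (-0.011, 0.215, 0.586) (taken with n_z > 0).
Dip δ = arctan(|n_h|/n_z) = arctan(0.215/0.586) = 20.1°.
The horizontal component of n points toward azimuth atan2(n_x, n_y) = 357°, the dip direction.

true dip 20°, dip direction 355°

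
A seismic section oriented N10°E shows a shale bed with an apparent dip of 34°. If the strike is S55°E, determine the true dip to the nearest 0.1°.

36.7°

The section is 65° from the strike.
tan δ = tan α / sin β = tan 34° / sin 65° = 0.6745 / 0.9063 = 0.7442
δ = arctan(0.7442) = 36.66°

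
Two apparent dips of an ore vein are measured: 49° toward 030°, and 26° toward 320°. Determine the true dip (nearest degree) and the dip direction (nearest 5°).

The two traces are lines in the plane: v₁ = (sin 30°·cos 49°, cos 30°·cos 49°, −sin 49°), v₂ = (sin 320°·cos 26°, cos 320°·cos 26°, −sin 26°).
Cross product v₁ × v₂ gives the pole to the plane: n ∝ (0.271, 0.580, 0.554).
Dip δ = arctan(|n_h|/n_z) = arctan(0.640/0.554) = 49.1°.
Dip direction = azimuth of (n_x, n_y) = atan2(0.271, 0.580) = 25°.

true dip 49°, dip direction 025°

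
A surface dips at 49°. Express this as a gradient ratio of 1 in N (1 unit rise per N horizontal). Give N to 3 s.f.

1 in 0.869

1 : N means tan θ = 1/N, so N = 1/tan 49° = 1/1.1504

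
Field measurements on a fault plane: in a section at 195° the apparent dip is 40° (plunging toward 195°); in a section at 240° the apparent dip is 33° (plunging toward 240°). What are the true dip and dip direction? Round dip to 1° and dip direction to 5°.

Each apparent-dip line lies in the plane. As unit vectors (x east, y north, z up), v₁ plunges 40°→195° and v₂ plunges 33°→240°.
Cross product v₁ × v₂ gives the pole to the plane: n ∝ (-0.133, -0.359, 0.454).
Dip δ = arctan(|n_h|/n_z) = arctan(0.383/0.454) = 40.1°.
Dip direction = atan2(-0.133, -0.359) = 200° (azimuth of n's horizontal projection).

true dip 40°, dip direction 200°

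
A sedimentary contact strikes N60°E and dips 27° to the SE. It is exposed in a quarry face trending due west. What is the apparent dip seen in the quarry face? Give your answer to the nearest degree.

Angle between strike (N60°E) and section (due west): β = 30°.
tan α = tan 27° × sin 30° = 0.5095 × 0.5000 = 0.2548
apparent dip = arctan 0.2548 = 14.29°

14°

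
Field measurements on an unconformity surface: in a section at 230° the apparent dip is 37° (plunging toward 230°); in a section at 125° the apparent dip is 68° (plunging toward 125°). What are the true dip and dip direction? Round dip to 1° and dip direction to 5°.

Represent each trace as a vector plunging at its apparent dip toward its trend (east-north-up frame): v₁ = (-0.612, -0.513, -0.602), v₂ = (0.307, -0.215, -0.927).
Cross product v₁ × v₂ gives the pole to the plane: n ∝ (0.347, -0.752, 0.289).
tan δ = √(n_x²+n_y²)/n_z = 0.828/0.289, so δ = 70.8°.
Dip direction = azimuth of (n_x, n_y) = atan2(0.347, -0.752) = 155°.

true dip 71°, dip direction 155°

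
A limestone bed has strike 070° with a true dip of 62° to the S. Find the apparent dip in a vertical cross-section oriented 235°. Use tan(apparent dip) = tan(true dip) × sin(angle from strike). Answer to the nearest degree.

26°

Angle between strike (070°) and section (235°): β = 15°.
tan(apparent dip) = tan 62° · sin 15° = 0.4868
α = arctan(0.4868) = 25.96°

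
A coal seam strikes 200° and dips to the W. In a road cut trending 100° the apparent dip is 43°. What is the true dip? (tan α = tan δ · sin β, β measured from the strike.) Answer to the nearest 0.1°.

43.4°

β = acute angle between strike 200° and section 100° = 80°.
tan δ = tan α / sin β = tan 43° / sin 80° = 0.9325 / 0.9848 = 0.9469
true dip = arctan 0.9469 = 43.44°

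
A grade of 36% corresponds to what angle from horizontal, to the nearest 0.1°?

19.8°

tan θ = 36/100 = 0.3600
θ = arctan(0.3600) = 19.80°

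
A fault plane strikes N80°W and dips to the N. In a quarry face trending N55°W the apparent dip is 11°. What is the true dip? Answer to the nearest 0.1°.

β = acute angle between strike N80°W and section N55°W = 25°.
tan(true dip) = tan 11° / sin 25° = 0.4599
δ = arctan(0.4599) = 24.70°

24.7°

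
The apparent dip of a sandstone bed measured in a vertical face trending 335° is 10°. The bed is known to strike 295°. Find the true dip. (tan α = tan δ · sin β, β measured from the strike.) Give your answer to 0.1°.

The section is 40° from the strike.
tan(true dip) = tan 10° / sin 40° = 0.2743
true dip = arctan 0.2743 = 15.34°

15.3°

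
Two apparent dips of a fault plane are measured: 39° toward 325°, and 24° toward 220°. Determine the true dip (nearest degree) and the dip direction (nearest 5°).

true dip 47°, dip direction 285°

Represent each trace as a vector plunging at its apparent dip toward its trend (east-north-up frame): v₁ = (-0.446, 0.637, -0.629), v₂ = (-0.587, -0.700, -0.407).
The plane normal is n = v₁ × v₂ ∝ (-0.699, 0.188, 0.686).
True dip = arccos(n_z / |n|) = arccos(0.6876) = 46.6°.
Dip direction = azimuth of (n_x, n_y) = atan2(-0.699, 0.188) = 285°.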